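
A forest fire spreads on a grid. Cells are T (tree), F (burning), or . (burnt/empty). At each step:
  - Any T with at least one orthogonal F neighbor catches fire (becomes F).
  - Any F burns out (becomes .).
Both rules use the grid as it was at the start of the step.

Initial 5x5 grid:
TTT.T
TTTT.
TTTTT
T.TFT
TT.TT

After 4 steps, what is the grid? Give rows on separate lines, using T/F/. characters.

Step 1: 4 trees catch fire, 1 burn out
  TTT.T
  TTTT.
  TTTFT
  T.F.F
  TT.FT
Step 2: 4 trees catch fire, 4 burn out
  TTT.T
  TTTF.
  TTF.F
  T....
  TT..F
Step 3: 2 trees catch fire, 4 burn out
  TTT.T
  TTF..
  TF...
  T....
  TT...
Step 4: 3 trees catch fire, 2 burn out
  TTF.T
  TF...
  F....
  T....
  TT...

TTF.T
TF...
F....
T....
TT...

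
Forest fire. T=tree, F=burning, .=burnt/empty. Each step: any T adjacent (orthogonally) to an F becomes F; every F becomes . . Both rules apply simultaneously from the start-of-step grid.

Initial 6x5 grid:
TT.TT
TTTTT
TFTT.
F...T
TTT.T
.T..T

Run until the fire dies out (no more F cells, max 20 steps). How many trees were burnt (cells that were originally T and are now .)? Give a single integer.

Answer: 16

Derivation:
Step 1: +4 fires, +2 burnt (F count now 4)
Step 2: +5 fires, +4 burnt (F count now 5)
Step 3: +4 fires, +5 burnt (F count now 4)
Step 4: +2 fires, +4 burnt (F count now 2)
Step 5: +1 fires, +2 burnt (F count now 1)
Step 6: +0 fires, +1 burnt (F count now 0)
Fire out after step 6
Initially T: 19, now '.': 27
Total burnt (originally-T cells now '.'): 16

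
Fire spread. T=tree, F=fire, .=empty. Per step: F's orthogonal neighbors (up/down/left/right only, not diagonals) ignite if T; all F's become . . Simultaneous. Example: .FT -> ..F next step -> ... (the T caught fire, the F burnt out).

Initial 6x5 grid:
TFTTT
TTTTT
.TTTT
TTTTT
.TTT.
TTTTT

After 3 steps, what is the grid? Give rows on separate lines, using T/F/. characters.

Step 1: 3 trees catch fire, 1 burn out
  F.FTT
  TFTTT
  .TTTT
  TTTTT
  .TTT.
  TTTTT
Step 2: 4 trees catch fire, 3 burn out
  ...FT
  F.FTT
  .FTTT
  TTTTT
  .TTT.
  TTTTT
Step 3: 4 trees catch fire, 4 burn out
  ....F
  ...FT
  ..FTT
  TFTTT
  .TTT.
  TTTTT

....F
...FT
..FTT
TFTTT
.TTT.
TTTTT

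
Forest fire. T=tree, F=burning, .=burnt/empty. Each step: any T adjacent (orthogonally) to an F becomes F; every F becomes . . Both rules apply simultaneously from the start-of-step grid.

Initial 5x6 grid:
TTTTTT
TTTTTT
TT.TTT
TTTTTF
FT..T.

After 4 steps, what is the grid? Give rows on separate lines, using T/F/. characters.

Step 1: 4 trees catch fire, 2 burn out
  TTTTTT
  TTTTTT
  TT.TTF
  FTTTF.
  .F..T.
Step 2: 6 trees catch fire, 4 burn out
  TTTTTT
  TTTTTF
  FT.TF.
  .FTF..
  ....F.
Step 3: 6 trees catch fire, 6 burn out
  TTTTTF
  FTTTF.
  .F.F..
  ..F...
  ......
Step 4: 4 trees catch fire, 6 burn out
  FTTTF.
  .FTF..
  ......
  ......
  ......

FTTTF.
.FTF..
......
......
......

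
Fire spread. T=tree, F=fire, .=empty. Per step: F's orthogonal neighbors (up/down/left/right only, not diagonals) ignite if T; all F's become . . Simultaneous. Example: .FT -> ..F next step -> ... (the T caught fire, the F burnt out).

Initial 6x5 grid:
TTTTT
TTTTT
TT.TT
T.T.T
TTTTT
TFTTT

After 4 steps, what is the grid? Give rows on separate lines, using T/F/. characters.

Step 1: 3 trees catch fire, 1 burn out
  TTTTT
  TTTTT
  TT.TT
  T.T.T
  TFTTT
  F.FTT
Step 2: 3 trees catch fire, 3 burn out
  TTTTT
  TTTTT
  TT.TT
  T.T.T
  F.FTT
  ...FT
Step 3: 4 trees catch fire, 3 burn out
  TTTTT
  TTTTT
  TT.TT
  F.F.T
  ...FT
  ....F
Step 4: 2 trees catch fire, 4 burn out
  TTTTT
  TTTTT
  FT.TT
  ....T
  ....F
  .....

TTTTT
TTTTT
FT.TT
....T
....F
.....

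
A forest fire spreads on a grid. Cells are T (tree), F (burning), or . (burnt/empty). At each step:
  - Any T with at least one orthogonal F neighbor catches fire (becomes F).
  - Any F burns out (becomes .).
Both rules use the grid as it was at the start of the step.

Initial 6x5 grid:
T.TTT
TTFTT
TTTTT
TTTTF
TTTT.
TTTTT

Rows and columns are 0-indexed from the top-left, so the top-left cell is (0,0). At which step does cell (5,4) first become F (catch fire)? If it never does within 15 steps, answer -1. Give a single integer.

Step 1: cell (5,4)='T' (+6 fires, +2 burnt)
Step 2: cell (5,4)='T' (+7 fires, +6 burnt)
Step 3: cell (5,4)='T' (+6 fires, +7 burnt)
Step 4: cell (5,4)='F' (+4 fires, +6 burnt)
  -> target ignites at step 4
Step 5: cell (5,4)='.' (+2 fires, +4 burnt)
Step 6: cell (5,4)='.' (+1 fires, +2 burnt)
Step 7: cell (5,4)='.' (+0 fires, +1 burnt)
  fire out at step 7

4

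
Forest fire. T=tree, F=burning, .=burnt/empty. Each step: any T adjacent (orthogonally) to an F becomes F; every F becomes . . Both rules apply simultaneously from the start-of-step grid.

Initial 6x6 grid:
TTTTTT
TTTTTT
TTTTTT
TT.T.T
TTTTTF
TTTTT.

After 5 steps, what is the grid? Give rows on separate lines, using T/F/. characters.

Step 1: 2 trees catch fire, 1 burn out
  TTTTTT
  TTTTTT
  TTTTTT
  TT.T.F
  TTTTF.
  TTTTT.
Step 2: 3 trees catch fire, 2 burn out
  TTTTTT
  TTTTTT
  TTTTTF
  TT.T..
  TTTF..
  TTTTF.
Step 3: 5 trees catch fire, 3 burn out
  TTTTTT
  TTTTTF
  TTTTF.
  TT.F..
  TTF...
  TTTF..
Step 4: 5 trees catch fire, 5 burn out
  TTTTTF
  TTTTF.
  TTTF..
  TT....
  TF....
  TTF...
Step 5: 6 trees catch fire, 5 burn out
  TTTTF.
  TTTF..
  TTF...
  TF....
  F.....
  TF....

TTTTF.
TTTF..
TTF...
TF....
F.....
TF....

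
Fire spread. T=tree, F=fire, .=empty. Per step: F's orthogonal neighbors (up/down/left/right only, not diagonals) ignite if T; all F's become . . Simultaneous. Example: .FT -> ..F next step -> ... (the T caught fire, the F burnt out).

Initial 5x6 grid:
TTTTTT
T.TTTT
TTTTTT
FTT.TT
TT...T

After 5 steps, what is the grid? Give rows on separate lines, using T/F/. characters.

Step 1: 3 trees catch fire, 1 burn out
  TTTTTT
  T.TTTT
  FTTTTT
  .FT.TT
  FT...T
Step 2: 4 trees catch fire, 3 burn out
  TTTTTT
  F.TTTT
  .FTTTT
  ..F.TT
  .F...T
Step 3: 2 trees catch fire, 4 burn out
  FTTTTT
  ..TTTT
  ..FTTT
  ....TT
  .....T
Step 4: 3 trees catch fire, 2 burn out
  .FTTTT
  ..FTTT
  ...FTT
  ....TT
  .....T
Step 5: 3 trees catch fire, 3 burn out
  ..FTTT
  ...FTT
  ....FT
  ....TT
  .....T

..FTTT
...FTT
....FT
....TT
.....T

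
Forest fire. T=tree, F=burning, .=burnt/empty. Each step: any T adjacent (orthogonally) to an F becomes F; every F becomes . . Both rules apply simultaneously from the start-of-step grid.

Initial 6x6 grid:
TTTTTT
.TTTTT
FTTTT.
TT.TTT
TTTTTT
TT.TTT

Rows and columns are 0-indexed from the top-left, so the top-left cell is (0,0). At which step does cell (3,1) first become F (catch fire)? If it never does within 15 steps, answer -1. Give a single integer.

Step 1: cell (3,1)='T' (+2 fires, +1 burnt)
Step 2: cell (3,1)='F' (+4 fires, +2 burnt)
  -> target ignites at step 2
Step 3: cell (3,1)='.' (+5 fires, +4 burnt)
Step 4: cell (3,1)='.' (+7 fires, +5 burnt)
Step 5: cell (3,1)='.' (+4 fires, +7 burnt)
Step 6: cell (3,1)='.' (+5 fires, +4 burnt)
Step 7: cell (3,1)='.' (+3 fires, +5 burnt)
Step 8: cell (3,1)='.' (+1 fires, +3 burnt)
Step 9: cell (3,1)='.' (+0 fires, +1 burnt)
  fire out at step 9

2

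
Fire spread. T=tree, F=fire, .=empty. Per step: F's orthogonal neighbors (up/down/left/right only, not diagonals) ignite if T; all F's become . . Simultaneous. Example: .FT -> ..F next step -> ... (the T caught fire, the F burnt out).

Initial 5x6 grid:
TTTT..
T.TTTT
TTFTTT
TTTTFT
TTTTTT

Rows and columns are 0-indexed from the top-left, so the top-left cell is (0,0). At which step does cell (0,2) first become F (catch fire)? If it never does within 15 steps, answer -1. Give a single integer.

Step 1: cell (0,2)='T' (+8 fires, +2 burnt)
Step 2: cell (0,2)='F' (+9 fires, +8 burnt)
  -> target ignites at step 2
Step 3: cell (0,2)='.' (+6 fires, +9 burnt)
Step 4: cell (0,2)='.' (+2 fires, +6 burnt)
Step 5: cell (0,2)='.' (+0 fires, +2 burnt)
  fire out at step 5

2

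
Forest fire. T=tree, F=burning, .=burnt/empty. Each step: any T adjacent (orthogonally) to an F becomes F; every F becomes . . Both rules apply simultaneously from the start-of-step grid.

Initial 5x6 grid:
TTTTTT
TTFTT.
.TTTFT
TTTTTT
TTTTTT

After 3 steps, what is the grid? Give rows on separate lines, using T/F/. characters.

Step 1: 8 trees catch fire, 2 burn out
  TTFTTT
  TF.FF.
  .TFF.F
  TTTTFT
  TTTTTT
Step 2: 9 trees catch fire, 8 burn out
  TF.FFT
  F.....
  .F....
  TTFF.F
  TTTTFT
Step 3: 6 trees catch fire, 9 burn out
  F....F
  ......
  ......
  TF....
  TTFF.F

F....F
......
......
TF....
TTFF.F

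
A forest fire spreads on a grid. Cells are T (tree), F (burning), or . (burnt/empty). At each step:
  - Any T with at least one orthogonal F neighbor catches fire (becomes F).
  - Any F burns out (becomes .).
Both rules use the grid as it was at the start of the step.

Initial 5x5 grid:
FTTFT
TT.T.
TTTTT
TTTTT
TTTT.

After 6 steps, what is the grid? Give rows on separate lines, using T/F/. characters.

Step 1: 5 trees catch fire, 2 burn out
  .FF.F
  FT.F.
  TTTTT
  TTTTT
  TTTT.
Step 2: 3 trees catch fire, 5 burn out
  .....
  .F...
  FTTFT
  TTTTT
  TTTT.
Step 3: 5 trees catch fire, 3 burn out
  .....
  .....
  .FF.F
  FTTFT
  TTTT.
Step 4: 5 trees catch fire, 5 burn out
  .....
  .....
  .....
  .FF.F
  FTTF.
Step 5: 2 trees catch fire, 5 burn out
  .....
  .....
  .....
  .....
  .FF..
Step 6: 0 trees catch fire, 2 burn out
  .....
  .....
  .....
  .....
  .....

.....
.....
.....
.....
.....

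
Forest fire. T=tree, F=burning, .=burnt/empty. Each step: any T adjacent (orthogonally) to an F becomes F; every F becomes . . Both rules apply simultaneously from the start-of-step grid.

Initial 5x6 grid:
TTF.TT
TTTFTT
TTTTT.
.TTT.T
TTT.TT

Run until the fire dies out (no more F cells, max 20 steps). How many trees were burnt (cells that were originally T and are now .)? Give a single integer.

Step 1: +4 fires, +2 burnt (F count now 4)
Step 2: +7 fires, +4 burnt (F count now 7)
Step 3: +4 fires, +7 burnt (F count now 4)
Step 4: +3 fires, +4 burnt (F count now 3)
Step 5: +1 fires, +3 burnt (F count now 1)
Step 6: +1 fires, +1 burnt (F count now 1)
Step 7: +0 fires, +1 burnt (F count now 0)
Fire out after step 7
Initially T: 23, now '.': 27
Total burnt (originally-T cells now '.'): 20

Answer: 20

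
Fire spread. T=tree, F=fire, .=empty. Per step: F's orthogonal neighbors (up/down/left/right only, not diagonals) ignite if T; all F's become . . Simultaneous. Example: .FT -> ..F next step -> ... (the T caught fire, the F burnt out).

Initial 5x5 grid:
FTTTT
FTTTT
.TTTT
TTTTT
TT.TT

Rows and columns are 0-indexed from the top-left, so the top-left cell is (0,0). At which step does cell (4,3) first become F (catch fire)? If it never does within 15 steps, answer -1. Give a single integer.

Step 1: cell (4,3)='T' (+2 fires, +2 burnt)
Step 2: cell (4,3)='T' (+3 fires, +2 burnt)
Step 3: cell (4,3)='T' (+4 fires, +3 burnt)
Step 4: cell (4,3)='T' (+6 fires, +4 burnt)
Step 5: cell (4,3)='T' (+3 fires, +6 burnt)
Step 6: cell (4,3)='F' (+2 fires, +3 burnt)
  -> target ignites at step 6
Step 7: cell (4,3)='.' (+1 fires, +2 burnt)
Step 8: cell (4,3)='.' (+0 fires, +1 burnt)
  fire out at step 8

6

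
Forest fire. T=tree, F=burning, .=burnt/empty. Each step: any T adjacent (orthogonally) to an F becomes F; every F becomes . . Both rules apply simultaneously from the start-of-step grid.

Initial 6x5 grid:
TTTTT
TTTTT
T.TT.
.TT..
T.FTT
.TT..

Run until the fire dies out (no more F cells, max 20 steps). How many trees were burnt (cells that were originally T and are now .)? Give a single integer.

Step 1: +3 fires, +1 burnt (F count now 3)
Step 2: +4 fires, +3 burnt (F count now 4)
Step 3: +2 fires, +4 burnt (F count now 2)
Step 4: +3 fires, +2 burnt (F count now 3)
Step 5: +4 fires, +3 burnt (F count now 4)
Step 6: +3 fires, +4 burnt (F count now 3)
Step 7: +0 fires, +3 burnt (F count now 0)
Fire out after step 7
Initially T: 20, now '.': 29
Total burnt (originally-T cells now '.'): 19

Answer: 19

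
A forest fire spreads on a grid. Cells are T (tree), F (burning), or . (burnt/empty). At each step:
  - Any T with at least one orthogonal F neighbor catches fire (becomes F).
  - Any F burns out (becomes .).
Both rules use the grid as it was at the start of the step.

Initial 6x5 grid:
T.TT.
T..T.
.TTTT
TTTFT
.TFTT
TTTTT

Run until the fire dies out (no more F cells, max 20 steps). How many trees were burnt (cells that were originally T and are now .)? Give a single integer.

Step 1: +6 fires, +2 burnt (F count now 6)
Step 2: +7 fires, +6 burnt (F count now 7)
Step 3: +5 fires, +7 burnt (F count now 5)
Step 4: +1 fires, +5 burnt (F count now 1)
Step 5: +0 fires, +1 burnt (F count now 0)
Fire out after step 5
Initially T: 21, now '.': 28
Total burnt (originally-T cells now '.'): 19

Answer: 19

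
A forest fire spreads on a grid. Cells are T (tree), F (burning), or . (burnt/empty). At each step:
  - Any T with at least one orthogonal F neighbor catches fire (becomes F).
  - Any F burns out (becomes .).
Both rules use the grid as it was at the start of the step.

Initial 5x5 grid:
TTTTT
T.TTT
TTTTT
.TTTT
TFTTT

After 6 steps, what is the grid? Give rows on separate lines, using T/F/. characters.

Step 1: 3 trees catch fire, 1 burn out
  TTTTT
  T.TTT
  TTTTT
  .FTTT
  F.FTT
Step 2: 3 trees catch fire, 3 burn out
  TTTTT
  T.TTT
  TFTTT
  ..FTT
  ...FT
Step 3: 4 trees catch fire, 3 burn out
  TTTTT
  T.TTT
  F.FTT
  ...FT
  ....F
Step 4: 4 trees catch fire, 4 burn out
  TTTTT
  F.FTT
  ...FT
  ....F
  .....
Step 5: 4 trees catch fire, 4 burn out
  FTFTT
  ...FT
  ....F
  .....
  .....
Step 6: 3 trees catch fire, 4 burn out
  .F.FT
  ....F
  .....
  .....
  .....

.F.FT
....F
.....
.....
.....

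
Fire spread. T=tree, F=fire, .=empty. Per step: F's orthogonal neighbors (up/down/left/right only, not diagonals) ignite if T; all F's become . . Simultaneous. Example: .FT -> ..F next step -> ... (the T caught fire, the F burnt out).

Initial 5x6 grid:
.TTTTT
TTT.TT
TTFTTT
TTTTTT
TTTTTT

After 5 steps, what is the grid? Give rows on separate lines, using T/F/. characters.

Step 1: 4 trees catch fire, 1 burn out
  .TTTTT
  TTF.TT
  TF.FTT
  TTFTTT
  TTTTTT
Step 2: 7 trees catch fire, 4 burn out
  .TFTTT
  TF..TT
  F...FT
  TF.FTT
  TTFTTT
Step 3: 9 trees catch fire, 7 burn out
  .F.FTT
  F...FT
  .....F
  F...FT
  TF.FTT
Step 4: 5 trees catch fire, 9 burn out
  ....FT
  .....F
  ......
  .....F
  F...FT
Step 5: 2 trees catch fire, 5 burn out
  .....F
  ......
  ......
  ......
  .....F

.....F
......
......
......
.....F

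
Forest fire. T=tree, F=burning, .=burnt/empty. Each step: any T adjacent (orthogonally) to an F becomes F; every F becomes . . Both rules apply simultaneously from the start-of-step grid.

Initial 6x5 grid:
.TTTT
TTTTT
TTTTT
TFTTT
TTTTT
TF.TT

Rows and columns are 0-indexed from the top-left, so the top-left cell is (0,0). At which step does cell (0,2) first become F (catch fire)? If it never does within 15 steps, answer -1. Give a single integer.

Step 1: cell (0,2)='T' (+5 fires, +2 burnt)
Step 2: cell (0,2)='T' (+6 fires, +5 burnt)
Step 3: cell (0,2)='T' (+6 fires, +6 burnt)
Step 4: cell (0,2)='F' (+5 fires, +6 burnt)
  -> target ignites at step 4
Step 5: cell (0,2)='.' (+3 fires, +5 burnt)
Step 6: cell (0,2)='.' (+1 fires, +3 burnt)
Step 7: cell (0,2)='.' (+0 fires, +1 burnt)
  fire out at step 7

4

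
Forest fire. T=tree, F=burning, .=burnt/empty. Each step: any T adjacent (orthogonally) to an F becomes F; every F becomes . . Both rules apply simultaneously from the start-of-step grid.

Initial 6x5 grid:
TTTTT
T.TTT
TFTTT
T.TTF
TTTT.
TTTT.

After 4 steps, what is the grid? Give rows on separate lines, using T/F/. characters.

Step 1: 4 trees catch fire, 2 burn out
  TTTTT
  T.TTT
  F.FTF
  T.TF.
  TTTT.
  TTTT.
Step 2: 7 trees catch fire, 4 burn out
  TTTTT
  F.FTF
  ...F.
  F.F..
  TTTF.
  TTTT.
Step 3: 7 trees catch fire, 7 burn out
  FTFTF
  ...F.
  .....
  .....
  FTF..
  TTTF.
Step 4: 5 trees catch fire, 7 burn out
  .F.F.
  .....
  .....
  .....
  .F...
  FTF..

.F.F.
.....
.....
.....
.F...
FTF..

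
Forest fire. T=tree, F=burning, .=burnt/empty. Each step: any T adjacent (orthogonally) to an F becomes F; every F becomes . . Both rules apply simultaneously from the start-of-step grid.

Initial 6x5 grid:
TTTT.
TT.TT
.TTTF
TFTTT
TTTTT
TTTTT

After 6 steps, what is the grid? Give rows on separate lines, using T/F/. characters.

Step 1: 7 trees catch fire, 2 burn out
  TTTT.
  TT.TF
  .FTF.
  F.FTF
  TFTTT
  TTTTT
Step 2: 8 trees catch fire, 7 burn out
  TTTT.
  TF.F.
  ..F..
  ...F.
  F.FTF
  TFTTT
Step 3: 7 trees catch fire, 8 burn out
  TFTF.
  F....
  .....
  .....
  ...F.
  F.FTF
Step 4: 3 trees catch fire, 7 burn out
  F.F..
  .....
  .....
  .....
  .....
  ...F.
Step 5: 0 trees catch fire, 3 burn out
  .....
  .....
  .....
  .....
  .....
  .....
Step 6: 0 trees catch fire, 0 burn out
  .....
  .....
  .....
  .....
  .....
  .....

.....
.....
.....
.....
.....
.....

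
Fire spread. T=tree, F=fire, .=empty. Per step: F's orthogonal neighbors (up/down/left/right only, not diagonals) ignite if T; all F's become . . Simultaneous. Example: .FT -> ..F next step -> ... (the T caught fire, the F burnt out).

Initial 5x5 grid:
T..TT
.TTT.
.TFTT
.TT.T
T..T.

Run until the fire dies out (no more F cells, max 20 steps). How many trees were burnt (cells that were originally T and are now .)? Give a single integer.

Answer: 11

Derivation:
Step 1: +4 fires, +1 burnt (F count now 4)
Step 2: +4 fires, +4 burnt (F count now 4)
Step 3: +2 fires, +4 burnt (F count now 2)
Step 4: +1 fires, +2 burnt (F count now 1)
Step 5: +0 fires, +1 burnt (F count now 0)
Fire out after step 5
Initially T: 14, now '.': 22
Total burnt (originally-T cells now '.'): 11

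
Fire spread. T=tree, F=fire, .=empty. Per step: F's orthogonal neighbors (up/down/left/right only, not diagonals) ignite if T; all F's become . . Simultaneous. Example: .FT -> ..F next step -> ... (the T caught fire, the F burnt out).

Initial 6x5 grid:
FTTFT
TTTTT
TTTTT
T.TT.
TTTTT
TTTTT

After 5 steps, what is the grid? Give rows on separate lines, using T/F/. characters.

Step 1: 5 trees catch fire, 2 burn out
  .FF.F
  FTTFT
  TTTTT
  T.TT.
  TTTTT
  TTTTT
Step 2: 5 trees catch fire, 5 burn out
  .....
  .FF.F
  FTTFT
  T.TT.
  TTTTT
  TTTTT
Step 3: 5 trees catch fire, 5 burn out
  .....
  .....
  .FF.F
  F.TF.
  TTTTT
  TTTTT
Step 4: 3 trees catch fire, 5 burn out
  .....
  .....
  .....
  ..F..
  FTTFT
  TTTTT
Step 5: 5 trees catch fire, 3 burn out
  .....
  .....
  .....
  .....
  .FF.F
  FTTFT

.....
.....
.....
.....
.FF.F
FTTFT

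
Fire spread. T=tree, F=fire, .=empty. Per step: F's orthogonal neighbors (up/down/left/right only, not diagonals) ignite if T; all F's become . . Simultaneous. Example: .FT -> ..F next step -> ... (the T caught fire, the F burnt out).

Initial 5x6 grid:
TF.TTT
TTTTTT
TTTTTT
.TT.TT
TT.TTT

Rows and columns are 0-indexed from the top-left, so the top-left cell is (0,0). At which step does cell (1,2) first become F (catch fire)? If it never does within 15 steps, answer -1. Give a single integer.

Step 1: cell (1,2)='T' (+2 fires, +1 burnt)
Step 2: cell (1,2)='F' (+3 fires, +2 burnt)
  -> target ignites at step 2
Step 3: cell (1,2)='.' (+4 fires, +3 burnt)
Step 4: cell (1,2)='.' (+5 fires, +4 burnt)
Step 5: cell (1,2)='.' (+4 fires, +5 burnt)
Step 6: cell (1,2)='.' (+3 fires, +4 burnt)
Step 7: cell (1,2)='.' (+2 fires, +3 burnt)
Step 8: cell (1,2)='.' (+2 fires, +2 burnt)
Step 9: cell (1,2)='.' (+0 fires, +2 burnt)
  fire out at step 9

2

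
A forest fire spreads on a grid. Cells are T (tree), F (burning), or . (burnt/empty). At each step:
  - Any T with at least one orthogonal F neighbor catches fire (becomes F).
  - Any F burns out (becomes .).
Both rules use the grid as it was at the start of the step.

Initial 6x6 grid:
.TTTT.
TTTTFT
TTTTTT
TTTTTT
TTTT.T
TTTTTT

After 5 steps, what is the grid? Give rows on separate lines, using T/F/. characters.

Step 1: 4 trees catch fire, 1 burn out
  .TTTF.
  TTTF.F
  TTTTFT
  TTTTTT
  TTTT.T
  TTTTTT
Step 2: 5 trees catch fire, 4 burn out
  .TTF..
  TTF...
  TTTF.F
  TTTTFT
  TTTT.T
  TTTTTT
Step 3: 5 trees catch fire, 5 burn out
  .TF...
  TF....
  TTF...
  TTTF.F
  TTTT.T
  TTTTTT
Step 4: 6 trees catch fire, 5 burn out
  .F....
  F.....
  TF....
  TTF...
  TTTF.F
  TTTTTT
Step 5: 5 trees catch fire, 6 burn out
  ......
  ......
  F.....
  TF....
  TTF...
  TTTFTF

......
......
F.....
TF....
TTF...
TTTFTF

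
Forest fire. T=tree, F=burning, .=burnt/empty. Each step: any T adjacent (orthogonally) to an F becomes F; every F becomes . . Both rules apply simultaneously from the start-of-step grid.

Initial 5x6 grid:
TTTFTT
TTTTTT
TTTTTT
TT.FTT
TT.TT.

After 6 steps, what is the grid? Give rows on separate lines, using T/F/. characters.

Step 1: 6 trees catch fire, 2 burn out
  TTF.FT
  TTTFTT
  TTTFTT
  TT..FT
  TT.FT.
Step 2: 8 trees catch fire, 6 burn out
  TF...F
  TTF.FT
  TTF.FT
  TT...F
  TT..F.
Step 3: 5 trees catch fire, 8 burn out
  F.....
  TF...F
  TF...F
  TT....
  TT....
Step 4: 3 trees catch fire, 5 burn out
  ......
  F.....
  F.....
  TF....
  TT....
Step 5: 2 trees catch fire, 3 burn out
  ......
  ......
  ......
  F.....
  TF....
Step 6: 1 trees catch fire, 2 burn out
  ......
  ......
  ......
  ......
  F.....

......
......
......
......
F.....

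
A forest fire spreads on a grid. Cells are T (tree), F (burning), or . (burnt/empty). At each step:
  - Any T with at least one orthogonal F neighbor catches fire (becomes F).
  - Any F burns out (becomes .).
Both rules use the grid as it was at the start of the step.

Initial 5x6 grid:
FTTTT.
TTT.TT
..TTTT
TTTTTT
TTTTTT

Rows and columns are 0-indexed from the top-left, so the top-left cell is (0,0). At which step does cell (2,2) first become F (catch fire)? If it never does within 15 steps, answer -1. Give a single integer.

Step 1: cell (2,2)='T' (+2 fires, +1 burnt)
Step 2: cell (2,2)='T' (+2 fires, +2 burnt)
Step 3: cell (2,2)='T' (+2 fires, +2 burnt)
Step 4: cell (2,2)='F' (+2 fires, +2 burnt)
  -> target ignites at step 4
Step 5: cell (2,2)='.' (+3 fires, +2 burnt)
Step 6: cell (2,2)='.' (+5 fires, +3 burnt)
Step 7: cell (2,2)='.' (+5 fires, +5 burnt)
Step 8: cell (2,2)='.' (+3 fires, +5 burnt)
Step 9: cell (2,2)='.' (+1 fires, +3 burnt)
Step 10: cell (2,2)='.' (+0 fires, +1 burnt)
  fire out at step 10

4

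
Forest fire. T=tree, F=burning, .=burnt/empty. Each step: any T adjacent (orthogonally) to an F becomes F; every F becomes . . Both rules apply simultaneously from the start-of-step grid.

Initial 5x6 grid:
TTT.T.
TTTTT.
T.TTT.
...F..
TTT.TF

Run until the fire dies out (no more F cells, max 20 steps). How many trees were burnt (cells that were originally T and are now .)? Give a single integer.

Step 1: +2 fires, +2 burnt (F count now 2)
Step 2: +3 fires, +2 burnt (F count now 3)
Step 3: +2 fires, +3 burnt (F count now 2)
Step 4: +3 fires, +2 burnt (F count now 3)
Step 5: +2 fires, +3 burnt (F count now 2)
Step 6: +2 fires, +2 burnt (F count now 2)
Step 7: +0 fires, +2 burnt (F count now 0)
Fire out after step 7
Initially T: 17, now '.': 27
Total burnt (originally-T cells now '.'): 14

Answer: 14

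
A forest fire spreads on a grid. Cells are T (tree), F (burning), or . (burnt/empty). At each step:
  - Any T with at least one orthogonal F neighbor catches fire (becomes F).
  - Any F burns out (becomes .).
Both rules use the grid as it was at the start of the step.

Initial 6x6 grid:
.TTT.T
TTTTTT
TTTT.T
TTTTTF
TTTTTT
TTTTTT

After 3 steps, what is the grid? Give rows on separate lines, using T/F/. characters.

Step 1: 3 trees catch fire, 1 burn out
  .TTT.T
  TTTTTT
  TTTT.F
  TTTTF.
  TTTTTF
  TTTTTT
Step 2: 4 trees catch fire, 3 burn out
  .TTT.T
  TTTTTF
  TTTT..
  TTTF..
  TTTTF.
  TTTTTF
Step 3: 6 trees catch fire, 4 burn out
  .TTT.F
  TTTTF.
  TTTF..
  TTF...
  TTTF..
  TTTTF.

.TTT.F
TTTTF.
TTTF..
TTF...
TTTF..
TTTTF.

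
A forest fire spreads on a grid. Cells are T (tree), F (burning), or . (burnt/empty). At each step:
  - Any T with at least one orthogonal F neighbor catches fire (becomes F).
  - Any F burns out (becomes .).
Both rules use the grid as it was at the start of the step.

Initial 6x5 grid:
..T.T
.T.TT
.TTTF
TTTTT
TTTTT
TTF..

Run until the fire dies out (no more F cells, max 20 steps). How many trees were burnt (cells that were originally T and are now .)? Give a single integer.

Answer: 19

Derivation:
Step 1: +5 fires, +2 burnt (F count now 5)
Step 2: +9 fires, +5 burnt (F count now 9)
Step 3: +3 fires, +9 burnt (F count now 3)
Step 4: +2 fires, +3 burnt (F count now 2)
Step 5: +0 fires, +2 burnt (F count now 0)
Fire out after step 5
Initially T: 20, now '.': 29
Total burnt (originally-T cells now '.'): 19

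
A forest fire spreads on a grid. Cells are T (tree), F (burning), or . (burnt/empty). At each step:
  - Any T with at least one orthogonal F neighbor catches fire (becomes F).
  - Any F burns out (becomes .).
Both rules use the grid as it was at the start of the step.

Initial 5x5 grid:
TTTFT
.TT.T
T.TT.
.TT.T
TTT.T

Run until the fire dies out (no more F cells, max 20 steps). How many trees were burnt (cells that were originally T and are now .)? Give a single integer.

Step 1: +2 fires, +1 burnt (F count now 2)
Step 2: +3 fires, +2 burnt (F count now 3)
Step 3: +3 fires, +3 burnt (F count now 3)
Step 4: +2 fires, +3 burnt (F count now 2)
Step 5: +2 fires, +2 burnt (F count now 2)
Step 6: +1 fires, +2 burnt (F count now 1)
Step 7: +1 fires, +1 burnt (F count now 1)
Step 8: +0 fires, +1 burnt (F count now 0)
Fire out after step 8
Initially T: 17, now '.': 22
Total burnt (originally-T cells now '.'): 14

Answer: 14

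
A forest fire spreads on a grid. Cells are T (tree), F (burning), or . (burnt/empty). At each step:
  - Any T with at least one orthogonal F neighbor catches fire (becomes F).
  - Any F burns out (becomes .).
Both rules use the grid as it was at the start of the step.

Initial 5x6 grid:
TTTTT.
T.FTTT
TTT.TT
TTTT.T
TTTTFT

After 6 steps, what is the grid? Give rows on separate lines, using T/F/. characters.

Step 1: 5 trees catch fire, 2 burn out
  TTFTT.
  T..FTT
  TTF.TT
  TTTT.T
  TTTF.F
Step 2: 8 trees catch fire, 5 burn out
  TF.FT.
  T...FT
  TF..TT
  TTFF.F
  TTF...
Step 3: 8 trees catch fire, 8 burn out
  F...F.
  T....F
  F...FF
  TF....
  TF....
Step 4: 3 trees catch fire, 8 burn out
  ......
  F.....
  ......
  F.....
  F.....
Step 5: 0 trees catch fire, 3 burn out
  ......
  ......
  ......
  ......
  ......
Step 6: 0 trees catch fire, 0 burn out
  ......
  ......
  ......
  ......
  ......

......
......
......
......
......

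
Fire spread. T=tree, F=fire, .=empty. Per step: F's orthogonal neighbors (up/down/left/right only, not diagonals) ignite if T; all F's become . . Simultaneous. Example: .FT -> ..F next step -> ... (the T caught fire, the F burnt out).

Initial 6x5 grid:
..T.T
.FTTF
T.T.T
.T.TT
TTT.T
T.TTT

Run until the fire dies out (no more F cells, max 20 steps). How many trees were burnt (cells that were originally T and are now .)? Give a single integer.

Answer: 17

Derivation:
Step 1: +4 fires, +2 burnt (F count now 4)
Step 2: +3 fires, +4 burnt (F count now 3)
Step 3: +2 fires, +3 burnt (F count now 2)
Step 4: +1 fires, +2 burnt (F count now 1)
Step 5: +1 fires, +1 burnt (F count now 1)
Step 6: +1 fires, +1 burnt (F count now 1)
Step 7: +1 fires, +1 burnt (F count now 1)
Step 8: +1 fires, +1 burnt (F count now 1)
Step 9: +2 fires, +1 burnt (F count now 2)
Step 10: +1 fires, +2 burnt (F count now 1)
Step 11: +0 fires, +1 burnt (F count now 0)
Fire out after step 11
Initially T: 18, now '.': 29
Total burnt (originally-T cells now '.'): 17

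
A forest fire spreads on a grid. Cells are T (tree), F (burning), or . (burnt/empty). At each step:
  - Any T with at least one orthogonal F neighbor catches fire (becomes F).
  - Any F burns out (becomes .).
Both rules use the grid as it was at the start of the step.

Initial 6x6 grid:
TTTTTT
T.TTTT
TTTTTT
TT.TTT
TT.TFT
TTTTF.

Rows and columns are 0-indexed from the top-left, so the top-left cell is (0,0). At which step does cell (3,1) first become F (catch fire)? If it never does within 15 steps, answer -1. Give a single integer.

Step 1: cell (3,1)='T' (+4 fires, +2 burnt)
Step 2: cell (3,1)='T' (+4 fires, +4 burnt)
Step 3: cell (3,1)='T' (+4 fires, +4 burnt)
Step 4: cell (3,1)='T' (+6 fires, +4 burnt)
Step 5: cell (3,1)='F' (+6 fires, +6 burnt)
  -> target ignites at step 5
Step 6: cell (3,1)='.' (+3 fires, +6 burnt)
Step 7: cell (3,1)='.' (+2 fires, +3 burnt)
Step 8: cell (3,1)='.' (+1 fires, +2 burnt)
Step 9: cell (3,1)='.' (+0 fires, +1 burnt)
  fire out at step 9

5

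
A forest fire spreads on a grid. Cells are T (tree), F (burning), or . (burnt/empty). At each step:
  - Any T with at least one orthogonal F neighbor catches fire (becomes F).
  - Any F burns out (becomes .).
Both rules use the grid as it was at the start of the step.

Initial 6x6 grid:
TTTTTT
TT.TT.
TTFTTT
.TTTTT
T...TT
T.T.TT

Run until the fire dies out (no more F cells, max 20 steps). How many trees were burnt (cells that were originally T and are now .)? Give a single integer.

Answer: 24

Derivation:
Step 1: +3 fires, +1 burnt (F count now 3)
Step 2: +6 fires, +3 burnt (F count now 6)
Step 3: +6 fires, +6 burnt (F count now 6)
Step 4: +5 fires, +6 burnt (F count now 5)
Step 5: +3 fires, +5 burnt (F count now 3)
Step 6: +1 fires, +3 burnt (F count now 1)
Step 7: +0 fires, +1 burnt (F count now 0)
Fire out after step 7
Initially T: 27, now '.': 33
Total burnt (originally-T cells now '.'): 24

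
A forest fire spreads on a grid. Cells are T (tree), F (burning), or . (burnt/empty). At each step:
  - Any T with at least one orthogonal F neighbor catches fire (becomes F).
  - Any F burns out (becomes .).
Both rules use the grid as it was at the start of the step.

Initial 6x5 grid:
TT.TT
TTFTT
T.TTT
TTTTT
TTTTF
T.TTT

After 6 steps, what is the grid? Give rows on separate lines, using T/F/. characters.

Step 1: 6 trees catch fire, 2 burn out
  TT.TT
  TF.FT
  T.FTT
  TTTTF
  TTTF.
  T.TTF
Step 2: 10 trees catch fire, 6 burn out
  TF.FT
  F...F
  T..FF
  TTFF.
  TTF..
  T.TF.
Step 3: 6 trees catch fire, 10 burn out
  F...F
  .....
  F....
  TF...
  TF...
  T.F..
Step 4: 2 trees catch fire, 6 burn out
  .....
  .....
  .....
  F....
  F....
  T....
Step 5: 1 trees catch fire, 2 burn out
  .....
  .....
  .....
  .....
  .....
  F....
Step 6: 0 trees catch fire, 1 burn out
  .....
  .....
  .....
  .....
  .....
  .....

.....
.....
.....
.....
.....
.....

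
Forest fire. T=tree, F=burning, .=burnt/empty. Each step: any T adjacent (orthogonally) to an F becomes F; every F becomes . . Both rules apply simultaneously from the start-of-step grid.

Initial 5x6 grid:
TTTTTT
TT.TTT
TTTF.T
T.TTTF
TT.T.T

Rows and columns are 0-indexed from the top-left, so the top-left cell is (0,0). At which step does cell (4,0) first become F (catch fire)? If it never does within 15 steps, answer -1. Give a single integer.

Step 1: cell (4,0)='T' (+6 fires, +2 burnt)
Step 2: cell (4,0)='T' (+6 fires, +6 burnt)
Step 3: cell (4,0)='T' (+5 fires, +6 burnt)
Step 4: cell (4,0)='T' (+3 fires, +5 burnt)
Step 5: cell (4,0)='F' (+2 fires, +3 burnt)
  -> target ignites at step 5
Step 6: cell (4,0)='.' (+1 fires, +2 burnt)
Step 7: cell (4,0)='.' (+0 fires, +1 burnt)
  fire out at step 7

5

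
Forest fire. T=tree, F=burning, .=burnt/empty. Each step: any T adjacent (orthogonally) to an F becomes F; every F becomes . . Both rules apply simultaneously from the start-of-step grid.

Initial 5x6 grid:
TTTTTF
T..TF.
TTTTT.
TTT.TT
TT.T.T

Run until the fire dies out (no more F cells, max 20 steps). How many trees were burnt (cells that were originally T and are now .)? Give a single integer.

Step 1: +3 fires, +2 burnt (F count now 3)
Step 2: +3 fires, +3 burnt (F count now 3)
Step 3: +3 fires, +3 burnt (F count now 3)
Step 4: +4 fires, +3 burnt (F count now 4)
Step 5: +3 fires, +4 burnt (F count now 3)
Step 6: +3 fires, +3 burnt (F count now 3)
Step 7: +1 fires, +3 burnt (F count now 1)
Step 8: +0 fires, +1 burnt (F count now 0)
Fire out after step 8
Initially T: 21, now '.': 29
Total burnt (originally-T cells now '.'): 20

Answer: 20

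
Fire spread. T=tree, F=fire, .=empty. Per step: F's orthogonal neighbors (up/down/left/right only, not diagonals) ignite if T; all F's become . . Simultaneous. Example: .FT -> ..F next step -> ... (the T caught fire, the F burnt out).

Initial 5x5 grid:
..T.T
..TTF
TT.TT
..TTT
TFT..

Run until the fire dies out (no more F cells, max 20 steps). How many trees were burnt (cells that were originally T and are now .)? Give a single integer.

Step 1: +5 fires, +2 burnt (F count now 5)
Step 2: +4 fires, +5 burnt (F count now 4)
Step 3: +2 fires, +4 burnt (F count now 2)
Step 4: +0 fires, +2 burnt (F count now 0)
Fire out after step 4
Initially T: 13, now '.': 23
Total burnt (originally-T cells now '.'): 11

Answer: 11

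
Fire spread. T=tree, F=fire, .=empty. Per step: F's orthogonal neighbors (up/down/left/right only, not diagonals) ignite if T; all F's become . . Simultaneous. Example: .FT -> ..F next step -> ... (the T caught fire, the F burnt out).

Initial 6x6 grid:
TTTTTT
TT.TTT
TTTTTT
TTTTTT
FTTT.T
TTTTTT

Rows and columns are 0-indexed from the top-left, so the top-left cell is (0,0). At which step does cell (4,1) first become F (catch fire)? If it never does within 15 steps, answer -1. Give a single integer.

Step 1: cell (4,1)='F' (+3 fires, +1 burnt)
  -> target ignites at step 1
Step 2: cell (4,1)='.' (+4 fires, +3 burnt)
Step 3: cell (4,1)='.' (+5 fires, +4 burnt)
Step 4: cell (4,1)='.' (+5 fires, +5 burnt)
Step 5: cell (4,1)='.' (+4 fires, +5 burnt)
Step 6: cell (4,1)='.' (+5 fires, +4 burnt)
Step 7: cell (4,1)='.' (+4 fires, +5 burnt)
Step 8: cell (4,1)='.' (+2 fires, +4 burnt)
Step 9: cell (4,1)='.' (+1 fires, +2 burnt)
Step 10: cell (4,1)='.' (+0 fires, +1 burnt)
  fire out at step 10

1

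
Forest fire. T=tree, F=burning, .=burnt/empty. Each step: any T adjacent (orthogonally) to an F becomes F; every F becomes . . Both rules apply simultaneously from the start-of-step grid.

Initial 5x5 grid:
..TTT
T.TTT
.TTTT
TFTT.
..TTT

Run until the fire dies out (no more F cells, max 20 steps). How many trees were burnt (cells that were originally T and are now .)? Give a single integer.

Answer: 16

Derivation:
Step 1: +3 fires, +1 burnt (F count now 3)
Step 2: +3 fires, +3 burnt (F count now 3)
Step 3: +3 fires, +3 burnt (F count now 3)
Step 4: +4 fires, +3 burnt (F count now 4)
Step 5: +2 fires, +4 burnt (F count now 2)
Step 6: +1 fires, +2 burnt (F count now 1)
Step 7: +0 fires, +1 burnt (F count now 0)
Fire out after step 7
Initially T: 17, now '.': 24
Total burnt (originally-T cells now '.'): 16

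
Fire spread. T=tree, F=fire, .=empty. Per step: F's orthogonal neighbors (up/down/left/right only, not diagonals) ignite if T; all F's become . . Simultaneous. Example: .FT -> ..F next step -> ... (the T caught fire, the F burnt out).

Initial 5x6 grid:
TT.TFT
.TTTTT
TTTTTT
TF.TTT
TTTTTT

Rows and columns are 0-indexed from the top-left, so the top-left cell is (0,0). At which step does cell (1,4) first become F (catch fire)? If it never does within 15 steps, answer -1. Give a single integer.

Step 1: cell (1,4)='F' (+6 fires, +2 burnt)
  -> target ignites at step 1
Step 2: cell (1,4)='.' (+8 fires, +6 burnt)
Step 3: cell (1,4)='.' (+6 fires, +8 burnt)
Step 4: cell (1,4)='.' (+4 fires, +6 burnt)
Step 5: cell (1,4)='.' (+1 fires, +4 burnt)
Step 6: cell (1,4)='.' (+0 fires, +1 burnt)
  fire out at step 6

1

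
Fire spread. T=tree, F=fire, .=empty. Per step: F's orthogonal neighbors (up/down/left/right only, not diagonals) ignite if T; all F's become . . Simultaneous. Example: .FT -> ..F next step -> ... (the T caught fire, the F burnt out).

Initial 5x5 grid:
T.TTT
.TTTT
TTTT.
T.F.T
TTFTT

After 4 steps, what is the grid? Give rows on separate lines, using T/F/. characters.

Step 1: 3 trees catch fire, 2 burn out
  T.TTT
  .TTTT
  TTFT.
  T...T
  TF.FT
Step 2: 5 trees catch fire, 3 burn out
  T.TTT
  .TFTT
  TF.F.
  T...T
  F...F
Step 3: 6 trees catch fire, 5 burn out
  T.FTT
  .F.FT
  F....
  F...F
  .....
Step 4: 2 trees catch fire, 6 burn out
  T..FT
  ....F
  .....
  .....
  .....

T..FT
....F
.....
.....
.....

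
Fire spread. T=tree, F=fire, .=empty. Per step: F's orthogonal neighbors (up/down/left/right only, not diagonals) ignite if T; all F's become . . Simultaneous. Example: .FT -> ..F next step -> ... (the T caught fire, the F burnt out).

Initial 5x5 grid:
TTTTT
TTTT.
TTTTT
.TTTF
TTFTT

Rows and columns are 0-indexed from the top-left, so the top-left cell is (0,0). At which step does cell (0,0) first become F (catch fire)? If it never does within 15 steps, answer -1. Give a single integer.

Step 1: cell (0,0)='T' (+6 fires, +2 burnt)
Step 2: cell (0,0)='T' (+4 fires, +6 burnt)
Step 3: cell (0,0)='T' (+3 fires, +4 burnt)
Step 4: cell (0,0)='T' (+4 fires, +3 burnt)
Step 5: cell (0,0)='T' (+3 fires, +4 burnt)
Step 6: cell (0,0)='F' (+1 fires, +3 burnt)
  -> target ignites at step 6
Step 7: cell (0,0)='.' (+0 fires, +1 burnt)
  fire out at step 7

6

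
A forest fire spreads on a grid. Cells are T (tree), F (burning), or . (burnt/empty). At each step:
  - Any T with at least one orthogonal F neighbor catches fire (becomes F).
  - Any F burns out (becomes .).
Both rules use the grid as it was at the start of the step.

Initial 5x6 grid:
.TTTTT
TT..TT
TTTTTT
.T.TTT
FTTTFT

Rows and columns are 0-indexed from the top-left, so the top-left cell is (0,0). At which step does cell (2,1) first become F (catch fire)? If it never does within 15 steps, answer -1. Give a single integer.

Step 1: cell (2,1)='T' (+4 fires, +2 burnt)
Step 2: cell (2,1)='T' (+5 fires, +4 burnt)
Step 3: cell (2,1)='F' (+4 fires, +5 burnt)
  -> target ignites at step 3
Step 4: cell (2,1)='.' (+5 fires, +4 burnt)
Step 5: cell (2,1)='.' (+4 fires, +5 burnt)
Step 6: cell (2,1)='.' (+1 fires, +4 burnt)
Step 7: cell (2,1)='.' (+0 fires, +1 burnt)
  fire out at step 7

3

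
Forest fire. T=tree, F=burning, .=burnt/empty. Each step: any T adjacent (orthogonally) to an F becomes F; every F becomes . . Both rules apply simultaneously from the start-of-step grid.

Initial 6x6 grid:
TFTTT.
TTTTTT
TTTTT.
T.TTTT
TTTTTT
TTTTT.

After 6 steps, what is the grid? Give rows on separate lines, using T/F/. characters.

Step 1: 3 trees catch fire, 1 burn out
  F.FTT.
  TFTTTT
  TTTTT.
  T.TTTT
  TTTTTT
  TTTTT.
Step 2: 4 trees catch fire, 3 burn out
  ...FT.
  F.FTTT
  TFTTT.
  T.TTTT
  TTTTTT
  TTTTT.
Step 3: 4 trees catch fire, 4 burn out
  ....F.
  ...FTT
  F.FTT.
  T.TTTT
  TTTTTT
  TTTTT.
Step 4: 4 trees catch fire, 4 burn out
  ......
  ....FT
  ...FT.
  F.FTTT
  TTTTTT
  TTTTT.
Step 5: 5 trees catch fire, 4 burn out
  ......
  .....F
  ....F.
  ...FTT
  FTFTTT
  TTTTT.
Step 6: 5 trees catch fire, 5 burn out
  ......
  ......
  ......
  ....FT
  .F.FTT
  FTFTT.

......
......
......
....FT
.F.FTT
FTFTT.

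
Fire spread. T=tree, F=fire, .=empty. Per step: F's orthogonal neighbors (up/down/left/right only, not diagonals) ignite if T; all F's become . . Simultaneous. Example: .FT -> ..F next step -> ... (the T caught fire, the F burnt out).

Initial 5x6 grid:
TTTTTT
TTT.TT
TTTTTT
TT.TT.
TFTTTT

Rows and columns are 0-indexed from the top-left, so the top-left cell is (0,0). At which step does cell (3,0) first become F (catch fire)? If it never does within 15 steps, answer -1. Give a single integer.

Step 1: cell (3,0)='T' (+3 fires, +1 burnt)
Step 2: cell (3,0)='F' (+3 fires, +3 burnt)
  -> target ignites at step 2
Step 3: cell (3,0)='.' (+5 fires, +3 burnt)
Step 4: cell (3,0)='.' (+6 fires, +5 burnt)
Step 5: cell (3,0)='.' (+3 fires, +6 burnt)
Step 6: cell (3,0)='.' (+3 fires, +3 burnt)
Step 7: cell (3,0)='.' (+2 fires, +3 burnt)
Step 8: cell (3,0)='.' (+1 fires, +2 burnt)
Step 9: cell (3,0)='.' (+0 fires, +1 burnt)
  fire out at step 9

2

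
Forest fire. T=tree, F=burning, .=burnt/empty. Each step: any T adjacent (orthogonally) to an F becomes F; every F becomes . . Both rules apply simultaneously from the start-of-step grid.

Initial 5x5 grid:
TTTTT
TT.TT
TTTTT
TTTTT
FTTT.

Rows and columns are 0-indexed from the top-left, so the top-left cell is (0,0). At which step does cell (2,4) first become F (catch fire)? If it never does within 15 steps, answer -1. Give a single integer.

Step 1: cell (2,4)='T' (+2 fires, +1 burnt)
Step 2: cell (2,4)='T' (+3 fires, +2 burnt)
Step 3: cell (2,4)='T' (+4 fires, +3 burnt)
Step 4: cell (2,4)='T' (+4 fires, +4 burnt)
Step 5: cell (2,4)='T' (+3 fires, +4 burnt)
Step 6: cell (2,4)='F' (+3 fires, +3 burnt)
  -> target ignites at step 6
Step 7: cell (2,4)='.' (+2 fires, +3 burnt)
Step 8: cell (2,4)='.' (+1 fires, +2 burnt)
Step 9: cell (2,4)='.' (+0 fires, +1 burnt)
  fire out at step 9

6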